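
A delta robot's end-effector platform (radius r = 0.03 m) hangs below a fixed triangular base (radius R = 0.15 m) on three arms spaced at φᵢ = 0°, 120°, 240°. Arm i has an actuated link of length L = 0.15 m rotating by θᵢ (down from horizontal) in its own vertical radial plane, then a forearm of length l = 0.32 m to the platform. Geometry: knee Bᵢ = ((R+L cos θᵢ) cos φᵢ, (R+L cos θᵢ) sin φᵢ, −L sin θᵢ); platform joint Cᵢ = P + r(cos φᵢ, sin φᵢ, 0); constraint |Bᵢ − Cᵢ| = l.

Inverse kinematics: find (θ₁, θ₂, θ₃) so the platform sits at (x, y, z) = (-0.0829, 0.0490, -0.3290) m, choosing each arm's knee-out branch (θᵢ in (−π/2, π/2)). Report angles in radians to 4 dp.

arm 1 (φ=0.0°): x'=-0.0829, y'=0.0490
  A cos θ + B sin θ = C:  0.2029·cos θ + -0.3290·sin θ = -0.2397
  √(A²+B²)=0.3865;  θ1 = -1.0182+2.2397 ≈ 1.2215
rotate P by −φ2: (0.0839, 0.0473, -0.3290)
  A=0.0361, B=-0.3290, C=(l²−L²−A²−y'²−z²)/(2L)=-0.1063
  √(A²+B²)=0.3310;  θ2 = -1.4615+1.8977 ≈ 0.4362
rotate P by −φ3: (-0.0010, -0.0963, -0.3290)
  e−x'=0.1210;  (l²−L²−(e−x')²−y'²−z²)/2L = -0.1742
  √(A²+B²)=0.3505;  θ3 = -1.2184+2.0908 ≈ 0.8724

θ₁ = 1.2215, θ₂ = 0.4362, θ₃ = 0.8724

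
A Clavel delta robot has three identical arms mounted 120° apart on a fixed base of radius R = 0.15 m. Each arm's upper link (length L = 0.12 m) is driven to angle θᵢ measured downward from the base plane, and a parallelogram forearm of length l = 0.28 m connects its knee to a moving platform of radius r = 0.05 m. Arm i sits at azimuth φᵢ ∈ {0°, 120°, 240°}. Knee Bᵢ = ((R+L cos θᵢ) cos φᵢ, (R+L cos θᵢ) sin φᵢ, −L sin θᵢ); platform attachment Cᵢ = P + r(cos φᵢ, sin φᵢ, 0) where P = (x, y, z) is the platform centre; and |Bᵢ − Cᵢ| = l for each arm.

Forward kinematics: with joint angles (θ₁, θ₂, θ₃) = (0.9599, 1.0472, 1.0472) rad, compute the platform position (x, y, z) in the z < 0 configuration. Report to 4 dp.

(0.0110, 0.0000, -0.3296)

φ1=0.0°: virtual centre (0.1688, 0.0000, -0.0983), radius l
arm 2 at φ=120.0°: (R−r)+L cos θ2 = 0.1600;  S2 = (-0.0800, 0.1386, -0.1039)
φ3=240.0°: virtual centre (-0.0800, -0.1386, -0.1039), radius l
|S₂|²−|S₁|² = -0.0018;  |S₃|²−|S₁|² = -0.0018
linear system: -0.4977x+0.2771y = -0.0018−-0.0113z; -0.4977x+-0.2771y = -0.0018−-0.0113z
Cramer: x(z) = 0.0035-0.0226z;  y(z) = 0.0000+0.0000z
into |P−S₁|² = l²: 1.0005z² + 0.2041z + -0.0414 = 0;  Δ = 0.2074;  z = -0.3296 or 0.1256 → z<0 root = -0.3296
x = 0.0110, y = 0.0000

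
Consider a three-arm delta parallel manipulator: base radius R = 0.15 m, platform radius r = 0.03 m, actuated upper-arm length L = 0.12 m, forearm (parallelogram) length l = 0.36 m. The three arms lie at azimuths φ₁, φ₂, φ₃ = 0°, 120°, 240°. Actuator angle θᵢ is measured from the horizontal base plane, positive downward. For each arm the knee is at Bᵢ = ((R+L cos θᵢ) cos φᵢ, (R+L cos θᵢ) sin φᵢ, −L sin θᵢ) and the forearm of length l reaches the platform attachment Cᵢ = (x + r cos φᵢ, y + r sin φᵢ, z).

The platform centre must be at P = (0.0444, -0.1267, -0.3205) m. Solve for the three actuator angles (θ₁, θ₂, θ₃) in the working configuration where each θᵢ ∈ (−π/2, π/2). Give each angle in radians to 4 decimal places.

rotate P by −φ1: (0.0444, -0.1267, -0.3205)
  e−x'=0.0756;  (l²−L²−(e−x')²−y'²−z²)/2L = -0.0387
  γ=atan2(-0.3205,0.0756)=-1.3391;  ψ=arccos(-0.1175)=1.6886;  θ1=γ+ψ≈0.3494
rotate P by −φ2: (-0.1319, 0.0249, -0.3205)
  A cos θ + B sin θ = C:  0.2519·cos θ + -0.3205·sin θ = -0.2150
  √(A²+B²)=0.4077;  θ2 = -0.9046+2.1264 ≈ 1.2218
φ3=240.0° → target in arm frame (0.0875, 0.1018)
  A cos θ + B sin θ = C:  0.0325·cos θ + -0.3205·sin θ = 0.0044
  √(A²+B²)=0.3221;  θ3 = -1.4698+1.5571 ≈ 0.0872

θ₁ = 0.3494, θ₂ = 1.2218, θ₃ = 0.0872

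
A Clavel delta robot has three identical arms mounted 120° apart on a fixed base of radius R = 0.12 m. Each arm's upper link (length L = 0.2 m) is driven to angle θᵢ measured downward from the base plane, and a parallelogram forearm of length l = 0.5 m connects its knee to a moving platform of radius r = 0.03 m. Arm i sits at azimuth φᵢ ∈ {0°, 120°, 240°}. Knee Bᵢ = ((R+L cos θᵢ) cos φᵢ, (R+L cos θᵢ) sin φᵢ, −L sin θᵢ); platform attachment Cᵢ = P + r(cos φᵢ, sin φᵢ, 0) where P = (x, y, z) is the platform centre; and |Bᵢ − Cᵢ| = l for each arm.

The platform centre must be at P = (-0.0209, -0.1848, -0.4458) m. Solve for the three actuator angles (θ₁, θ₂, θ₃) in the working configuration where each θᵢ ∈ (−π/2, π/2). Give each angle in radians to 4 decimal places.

arm 1 (φ=0.0°): x'=-0.0209, y'=-0.1848
  A=0.1109, B=-0.4458, C=(l²−L²−A²−y'²−z²)/(2L)=-0.0880
  θ1 = atan2(B,A) + arccos(C/0.4594) = 0.4365
rotate P by −φ2: (-0.1496, 0.1105, -0.4458)
  A cos θ + B sin θ = C:  0.2396·cos θ + -0.4458·sin θ = -0.1459
  γ=atan2(-0.4458,0.2396)=-1.0776;  ψ=arccos(-0.2882)=1.8632;  θ2=γ+ψ≈0.7855
rotate P by −φ3: (0.1705, 0.0743, -0.4458)
  e−x'=-0.0805;  (l²−L²−(e−x')²−y'²−z²)/2L = -0.0018
  √(A²+B²)=0.4530;  θ3 = -1.7494+1.5749 ≈ -0.1746

θ₁ = 0.4365, θ₂ = 0.7855, θ₃ = -0.1746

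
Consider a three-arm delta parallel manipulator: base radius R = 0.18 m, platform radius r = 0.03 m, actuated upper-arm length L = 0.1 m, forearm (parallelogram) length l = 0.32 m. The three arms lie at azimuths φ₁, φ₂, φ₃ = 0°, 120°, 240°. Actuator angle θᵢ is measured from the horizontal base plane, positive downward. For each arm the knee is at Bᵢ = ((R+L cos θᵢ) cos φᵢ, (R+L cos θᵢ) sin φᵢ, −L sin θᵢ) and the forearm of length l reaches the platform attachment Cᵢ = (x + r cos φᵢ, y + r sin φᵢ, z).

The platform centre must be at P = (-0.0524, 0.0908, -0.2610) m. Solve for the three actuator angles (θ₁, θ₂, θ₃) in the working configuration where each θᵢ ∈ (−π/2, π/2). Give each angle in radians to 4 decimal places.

θ₁ = 1.0466, θ₂ = -0.2619, θ₃ = 1.0469

φ1=0.0° → target in arm frame (-0.0524, 0.0908)
  A cos θ + B sin θ = C:  0.2024·cos θ + -0.2610·sin θ = -0.1247
  θ1 = atan2(B,A) + arccos(C/0.3303) = 1.0466
φ2=120.0° → target in arm frame (0.1048, 0.0000)
  A=0.0452, B=-0.2610, C=(l²−L²−A²−y'²−z²)/(2L)=0.1112
  √(A²+B²)=0.2649;  θ2 = -1.3994+1.1376 ≈ -0.2619
φ3=240.0° → target in arm frame (-0.0524, -0.0908)
  A cos θ + B sin θ = C:  0.2024·cos θ + -0.2610·sin θ = -0.1247
  √(A²+B²)=0.3303;  θ3 = -0.9111+1.9580 ≈ 1.0469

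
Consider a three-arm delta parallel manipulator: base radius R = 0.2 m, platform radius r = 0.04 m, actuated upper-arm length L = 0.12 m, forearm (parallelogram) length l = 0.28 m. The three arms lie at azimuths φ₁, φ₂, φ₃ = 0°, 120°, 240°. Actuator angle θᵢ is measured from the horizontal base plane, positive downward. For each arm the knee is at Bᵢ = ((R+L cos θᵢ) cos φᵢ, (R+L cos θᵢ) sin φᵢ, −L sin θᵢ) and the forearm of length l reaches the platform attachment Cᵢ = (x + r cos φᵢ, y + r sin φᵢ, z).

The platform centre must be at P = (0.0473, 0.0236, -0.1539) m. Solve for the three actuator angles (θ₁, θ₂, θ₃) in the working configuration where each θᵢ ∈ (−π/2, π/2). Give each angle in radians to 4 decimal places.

θ₁ = -0.0002, θ₂ = 0.6110, θ₃ = 0.9604

rotate P by −φ1: (0.0473, 0.0236, -0.1539)
  A cos θ + B sin θ = C:  0.1127·cos θ + -0.1539·sin θ = 0.1127
  θ1 = atan2(B,A) + arccos(C/0.1908) = -0.0002
rotate P by −φ2: (-0.0032, -0.0528, -0.1539)
  A=0.1632, B=-0.1539, C=(l²−L²−A²−y'²−z²)/(2L)=0.0454
  γ=atan2(-0.1539,0.1632)=-0.7560;  ψ=arccos(0.2023)=1.3671;  θ2=γ+ψ≈0.6110
rotate P by −φ3: (-0.0441, 0.0292, -0.1539)
  A cos θ + B sin θ = C:  0.2041·cos θ + -0.1539·sin θ = -0.0091
  √(A²+B²)=0.2556;  θ3 = -0.6461+1.6065 ≈ 0.9604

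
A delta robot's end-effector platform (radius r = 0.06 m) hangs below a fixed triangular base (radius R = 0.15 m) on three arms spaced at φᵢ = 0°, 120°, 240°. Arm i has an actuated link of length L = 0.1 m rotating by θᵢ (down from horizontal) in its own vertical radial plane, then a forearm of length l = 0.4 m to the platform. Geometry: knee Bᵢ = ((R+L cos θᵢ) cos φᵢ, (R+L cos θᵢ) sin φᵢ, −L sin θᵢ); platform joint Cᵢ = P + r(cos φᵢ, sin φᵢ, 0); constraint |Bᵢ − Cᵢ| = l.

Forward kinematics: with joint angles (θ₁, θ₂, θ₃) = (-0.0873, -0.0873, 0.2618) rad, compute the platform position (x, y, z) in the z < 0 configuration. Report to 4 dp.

(0.0222, 0.0384, -0.3525)

arm 1 at φ=0.0°: (R−r)+L cos θ1 = 0.1896;  centre 1 = (0.1896, 0.0000, 0.0087)
arm 2 at φ=120.0°: (R−r)+L cos θ2 = 0.1896;  centre 2 = (-0.0948, 0.1642, 0.0087)
arm 3 at φ=240.0°: (R−r)+L cos θ3 = 0.1866;  centre 3 = (-0.0933, -0.1616, -0.0259)
eliminate P² terms by subtracting sphere 1 from 2 and 3
plane₁₂: -0.5689x+0.3284y+0.0000z = 0.0000
Cramer: x(z) = 0.0005-0.0615z;  y(z) = 0.0008-0.1065z
into |P−centre ₁|² = l²: 1.0151z² + 0.0056z + -0.1242 = 0;  Δ = 0.5041;  z = -0.3525 or 0.3470 → z<0 root = -0.3525
x = 0.0222, y = 0.0384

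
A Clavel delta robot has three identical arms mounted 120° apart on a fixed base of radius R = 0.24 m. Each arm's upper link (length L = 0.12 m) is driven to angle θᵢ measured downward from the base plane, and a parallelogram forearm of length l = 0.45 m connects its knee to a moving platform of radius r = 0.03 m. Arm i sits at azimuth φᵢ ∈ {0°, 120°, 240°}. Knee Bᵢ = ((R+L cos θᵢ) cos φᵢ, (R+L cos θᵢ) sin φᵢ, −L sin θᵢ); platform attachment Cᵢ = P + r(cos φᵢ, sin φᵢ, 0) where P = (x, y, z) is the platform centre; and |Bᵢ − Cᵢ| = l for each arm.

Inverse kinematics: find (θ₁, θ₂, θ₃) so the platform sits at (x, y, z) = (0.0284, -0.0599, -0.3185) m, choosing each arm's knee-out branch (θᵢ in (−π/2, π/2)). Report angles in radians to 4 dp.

θ₁ = -0.0874, θ₂ = 0.6111, θ₃ = -0.1743

rotate P by −φ1: (0.0284, -0.0599, -0.3185)
  e−x'=0.1816;  (l²−L²−(e−x')²−y'²−z²)/2L = 0.2087
  √(A²+B²)=0.3666;  θ1 = -1.0526+0.9652 ≈ -0.0874
rotate P by −φ2: (-0.0661, 0.0054, -0.3185)
  A=0.2761, B=-0.3185, C=(l²−L²−A²−y'²−z²)/(2L)=0.0434
  γ=atan2(-0.3185,0.2761)=-0.8566;  ψ=arccos(0.1029)=1.4677;  θ2=γ+ψ≈0.6111
φ3=240.0° → target in arm frame (0.0377, 0.0545)
  A=0.1723, B=-0.3185, C=(l²−L²−A²−y'²−z²)/(2L)=0.2249
  γ=atan2(-0.3185,0.1723)=-1.0748;  ψ=arccos(0.6212)=0.9006;  θ3=γ+ψ≈-0.1743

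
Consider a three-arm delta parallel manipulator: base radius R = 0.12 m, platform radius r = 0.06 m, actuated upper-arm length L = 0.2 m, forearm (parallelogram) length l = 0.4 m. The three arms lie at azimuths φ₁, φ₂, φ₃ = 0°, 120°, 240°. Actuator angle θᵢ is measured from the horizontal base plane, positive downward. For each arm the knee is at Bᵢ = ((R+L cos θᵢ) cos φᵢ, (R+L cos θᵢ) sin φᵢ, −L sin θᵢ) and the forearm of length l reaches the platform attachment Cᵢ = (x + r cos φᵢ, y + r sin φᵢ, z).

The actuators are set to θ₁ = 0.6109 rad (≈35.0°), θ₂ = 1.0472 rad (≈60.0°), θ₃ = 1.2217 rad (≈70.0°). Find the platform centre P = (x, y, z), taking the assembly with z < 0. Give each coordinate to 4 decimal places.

arm 1 at φ=0.0°: ρ1 = 0.2238;  O1 = (0.2238, 0.0000, -0.1147)
O2 = (0.1600·cos120.0°, 0.1600·sin120.0°, -0.1732) = (-0.0800, 0.1386, -0.1732)
φ3=240.0°: virtual centre (-0.0642, -0.1112, -0.1879), radius l
eliminate P² terms by subtracting sphere 1 from 2 and 3
linear system: -0.6077x+0.2771y = -0.0077−-0.1170z; -0.5761x+-0.2224y = -0.0114−-0.1464z
Cramer: x(z) = 0.0165-0.2259z;  y(z) = 0.0086-0.0733z
sphere 1 gives Az²+Bz+C=0 with A=1.0564, B=0.3218, C=-0.1038;  B²−4AC=0.5422;  roots -0.5008, 0.1962;  negative root z = -0.5008
x = 0.1297, y = 0.0453

(0.1297, 0.0453, -0.5008)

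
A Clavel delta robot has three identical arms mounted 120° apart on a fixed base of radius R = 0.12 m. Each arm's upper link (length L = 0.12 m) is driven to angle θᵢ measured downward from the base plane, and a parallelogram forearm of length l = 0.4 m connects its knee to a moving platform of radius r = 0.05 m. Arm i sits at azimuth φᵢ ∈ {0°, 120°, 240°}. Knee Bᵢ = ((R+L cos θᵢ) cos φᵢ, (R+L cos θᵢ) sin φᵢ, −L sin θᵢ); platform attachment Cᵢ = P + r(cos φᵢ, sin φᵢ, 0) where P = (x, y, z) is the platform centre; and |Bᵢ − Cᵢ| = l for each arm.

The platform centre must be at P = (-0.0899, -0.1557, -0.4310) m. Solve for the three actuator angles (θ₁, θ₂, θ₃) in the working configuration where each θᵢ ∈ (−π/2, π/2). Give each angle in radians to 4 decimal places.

θ₁ = 1.3088, θ₂ = 1.3088, θ₃ = 0.2617

arm 1 (φ=0.0°): x'=-0.0899, y'=-0.1557
  A cos θ + B sin θ = C:  0.1599·cos θ + -0.4310·sin θ = -0.3749
  γ=atan2(-0.4310,0.1599)=-1.2155;  ψ=arccos(-0.8155)=2.5244;  θ1=γ+ψ≈1.3088
rotate P by −φ2: (-0.0899, 0.1557, -0.4310)
  A cos θ + B sin θ = C:  0.1599·cos θ + -0.4310·sin θ = -0.3749
  √(A²+B²)=0.4597;  θ2 = -1.2156+2.5243 ≈ 1.3088
rotate P by −φ3: (0.1798, 0.0000, -0.4310)
  A=-0.1098, B=-0.4310, C=(l²−L²−A²−y'²−z²)/(2L)=-0.2176
  √(A²+B²)=0.4448;  θ3 = -1.8202+2.0819 ≈ 0.2617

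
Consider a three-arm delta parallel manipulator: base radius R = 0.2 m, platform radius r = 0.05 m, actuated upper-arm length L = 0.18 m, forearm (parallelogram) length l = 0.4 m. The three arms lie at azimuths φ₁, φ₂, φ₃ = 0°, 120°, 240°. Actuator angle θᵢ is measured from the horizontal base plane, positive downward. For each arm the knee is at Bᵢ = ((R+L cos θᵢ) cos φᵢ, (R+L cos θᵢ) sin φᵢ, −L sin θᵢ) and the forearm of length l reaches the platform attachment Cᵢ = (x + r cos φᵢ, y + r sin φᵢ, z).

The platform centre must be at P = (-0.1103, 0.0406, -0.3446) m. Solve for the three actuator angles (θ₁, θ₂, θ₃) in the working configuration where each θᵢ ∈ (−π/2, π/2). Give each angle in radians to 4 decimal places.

φ1=0.0° → target in arm frame (-0.1103, 0.0406)
  e−x'=0.2603;  (l²−L²−(e−x')²−y'²−z²)/2L = -0.1682
  θ1 = atan2(B,A) + arccos(C/0.4319) = 1.0470
arm 2 (φ=120.0°): x'=0.0903, y'=0.0752
  A cos θ + B sin θ = C:  0.0597·cos θ + -0.3446·sin θ = -0.0010
  √(A²+B²)=0.3497;  θ2 = -1.3993+1.5737 ≈ 0.1745
arm 3 (φ=240.0°): x'=0.0200, y'=-0.1158
  A cos θ + B sin θ = C:  0.1300·cos θ + -0.3446·sin θ = -0.0596
  γ=atan2(-0.3446,0.1300)=-1.2100;  ψ=arccos(-0.1619)=1.7334;  θ3=γ+ψ≈0.5234

θ₁ = 1.0470, θ₂ = 0.1745, θ₃ = 0.5234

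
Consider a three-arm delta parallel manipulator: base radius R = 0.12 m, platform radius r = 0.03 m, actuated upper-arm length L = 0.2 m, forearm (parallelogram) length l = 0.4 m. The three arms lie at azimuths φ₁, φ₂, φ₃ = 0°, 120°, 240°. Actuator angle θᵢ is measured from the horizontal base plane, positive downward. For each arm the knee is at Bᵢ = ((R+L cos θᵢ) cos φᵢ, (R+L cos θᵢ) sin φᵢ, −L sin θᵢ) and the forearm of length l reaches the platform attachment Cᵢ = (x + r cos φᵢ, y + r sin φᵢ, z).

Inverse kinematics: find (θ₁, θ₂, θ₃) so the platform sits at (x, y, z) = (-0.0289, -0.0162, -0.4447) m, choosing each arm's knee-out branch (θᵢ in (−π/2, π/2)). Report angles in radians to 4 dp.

θ₁ = 0.7854, θ₂ = 0.6981, θ₃ = 0.6106

arm 1 (φ=0.0°): x'=-0.0289, y'=-0.0162
  e−x'=0.1189;  (l²−L²−(e−x')²−y'²−z²)/2L = -0.2304
  θ1 = atan2(B,A) + arccos(C/0.4603) = 0.7854
rotate P by −φ2: (0.0004, 0.0331, -0.4447)
  A=0.0896, B=-0.4447, C=(l²−L²−A²−y'²−z²)/(2L)=-0.2172
  θ2 = atan2(B,A) + arccos(C/0.4536) = 0.6981
φ3=240.0° → target in arm frame (0.0285, -0.0169)
  e−x'=0.0615;  (l²−L²−(e−x')²−y'²−z²)/2L = -0.2046
  √(A²+B²)=0.4489;  θ3 = -1.4333+2.0439 ≈ 0.6106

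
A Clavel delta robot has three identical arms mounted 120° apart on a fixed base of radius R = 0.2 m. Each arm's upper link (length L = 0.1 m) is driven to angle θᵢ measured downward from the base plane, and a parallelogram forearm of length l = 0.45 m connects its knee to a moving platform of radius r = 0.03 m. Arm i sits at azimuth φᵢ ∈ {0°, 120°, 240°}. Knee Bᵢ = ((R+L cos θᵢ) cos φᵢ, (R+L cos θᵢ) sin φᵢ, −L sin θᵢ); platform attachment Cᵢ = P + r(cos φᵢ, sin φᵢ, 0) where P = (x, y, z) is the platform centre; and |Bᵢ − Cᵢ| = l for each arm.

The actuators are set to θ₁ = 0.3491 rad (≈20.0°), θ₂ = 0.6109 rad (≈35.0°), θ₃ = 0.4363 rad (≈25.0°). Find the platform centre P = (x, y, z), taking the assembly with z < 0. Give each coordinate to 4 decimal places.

(0.0199, -0.0175, -0.4119)

φ1=0.0°: virtual centre (0.2640, 0.0000, -0.0342), radius l
φ2=120.0°: virtual centre (-0.1260, 0.2182, -0.0574), radius l
φ3=240.0°: virtual centre (-0.1303, -0.2257, -0.0423), radius l
eliminate P² terms by subtracting sphere 1 from 2 and 3
[-0.7798 0.4363 -0.0463]·P = -0.0041;  [-0.7886 -0.4514 -0.0161]·P = -0.0011
Cramer: x(z) = 0.0034-0.0401z;  y(z) = -0.0034+0.0344z
into |P−O₁|² = l²: 1.0028z² + 0.0891z + -0.1334 = 0;  Δ = 0.5431;  z = -0.4119 or 0.3230 → z<0 root = -0.4119
x = 0.0199, y = -0.0175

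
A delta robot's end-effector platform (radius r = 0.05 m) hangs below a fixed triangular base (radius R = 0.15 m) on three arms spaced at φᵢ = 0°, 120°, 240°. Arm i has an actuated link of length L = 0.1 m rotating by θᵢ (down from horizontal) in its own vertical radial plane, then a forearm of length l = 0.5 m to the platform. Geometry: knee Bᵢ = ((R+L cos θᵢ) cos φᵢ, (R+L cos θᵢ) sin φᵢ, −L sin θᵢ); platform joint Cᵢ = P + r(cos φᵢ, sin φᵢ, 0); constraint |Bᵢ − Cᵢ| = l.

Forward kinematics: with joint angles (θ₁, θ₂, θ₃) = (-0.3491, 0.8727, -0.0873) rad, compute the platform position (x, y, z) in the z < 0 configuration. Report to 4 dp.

S1 = (0.1940·cos0.0°, 0.1940·sin0.0°, 0.0342) = (0.1940, 0.0000, 0.0342)
arm 2 at φ=120.0°: ρ2 = 0.1643;  S2 = (-0.0821, 0.1423, -0.0766)
S3 = (0.1996·cos240.0°, 0.1996·sin240.0°, 0.0087) = (-0.0998, -0.1729, 0.0087)
subtract pairs → two planes through P
plane₁₂: -0.5522x+0.2845y+-0.2216z = -0.0059
det = 0.3581;  x = 0.0048+-0.2545z,  y = -0.0115+0.2850z
into |P−S₁|² = l²: 1.1460z² + 0.0213z + -0.2129 = 0;  Δ = 0.9765;  z = -0.4404 or 0.4219 → z<0 root = -0.4404
x = 0.1169, y = -0.1370

(0.1169, -0.1370, -0.4404)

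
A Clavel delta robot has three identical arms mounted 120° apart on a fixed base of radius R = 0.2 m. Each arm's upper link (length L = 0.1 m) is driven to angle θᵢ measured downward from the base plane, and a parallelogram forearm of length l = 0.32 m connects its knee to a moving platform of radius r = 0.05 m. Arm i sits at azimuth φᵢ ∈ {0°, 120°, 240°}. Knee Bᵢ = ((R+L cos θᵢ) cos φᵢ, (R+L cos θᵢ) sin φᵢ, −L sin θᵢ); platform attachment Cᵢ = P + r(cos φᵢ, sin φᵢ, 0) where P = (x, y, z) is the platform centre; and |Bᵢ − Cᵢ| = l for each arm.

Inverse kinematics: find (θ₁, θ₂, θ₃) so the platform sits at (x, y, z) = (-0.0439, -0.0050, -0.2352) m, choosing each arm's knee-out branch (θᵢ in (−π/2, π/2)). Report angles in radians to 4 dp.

φ1=0.0° → target in arm frame (-0.0439, -0.0050)
  A=0.1939, B=-0.2352, C=(l²−L²−A²−y'²−z²)/(2L)=-0.0027
  √(A²+B²)=0.3048;  θ1 = -0.8814+1.5797 ≈ 0.6983
φ2=120.0° → target in arm frame (0.0176, 0.0405)
  e−x'=0.1324;  (l²−L²−(e−x')²−y'²−z²)/2L = 0.0896
  γ=atan2(-0.2352,0.1324)=-1.0581;  ψ=arccos(0.3319)=1.2325;  θ2=γ+ψ≈0.1743
rotate P by −φ3: (0.0263, -0.0355, -0.2352)
  A cos θ + B sin θ = C:  0.1237·cos θ + -0.2352·sin θ = 0.1026
  γ=atan2(-0.2352,0.1237)=-1.0866;  ψ=arccos(0.3859)=1.1746;  θ3=γ+ψ≈0.0880

θ₁ = 0.6983, θ₂ = 0.1743, θ₃ = 0.0880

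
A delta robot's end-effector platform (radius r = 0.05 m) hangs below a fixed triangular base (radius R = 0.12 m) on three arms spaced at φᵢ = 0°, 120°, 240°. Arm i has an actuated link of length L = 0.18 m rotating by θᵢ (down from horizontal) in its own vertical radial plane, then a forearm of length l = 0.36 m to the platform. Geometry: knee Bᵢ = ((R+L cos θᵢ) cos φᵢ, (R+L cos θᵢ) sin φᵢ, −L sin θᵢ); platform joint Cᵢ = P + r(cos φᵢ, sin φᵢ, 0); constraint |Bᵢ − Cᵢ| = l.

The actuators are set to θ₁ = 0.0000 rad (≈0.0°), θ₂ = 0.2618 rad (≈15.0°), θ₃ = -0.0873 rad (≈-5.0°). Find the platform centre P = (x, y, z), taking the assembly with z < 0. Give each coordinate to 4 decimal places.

S1 = (0.2500·cos0.0°, 0.2500·sin0.0°, 0.0000) = (0.2500, 0.0000, 0.0000)
φ2=120.0°: virtual centre (-0.1219, 0.2112, -0.0466), radius l
S3 = (0.2493·cos240.0°, 0.2493·sin240.0°, 0.0157) = (-0.1247, -0.2159, 0.0157)
eliminate P² terms by subtracting sphere 1 from 2 and 3
[-0.7439 0.4224 -0.0932]·P = -0.0009;  [-0.7493 -0.4318 0.0314]·P = -0.0001
det = 0.6377;  x = 0.0006+-0.0423z,  y = -0.0009+0.1461z
into |P−S₁|² = l²: 1.0231z² + 0.0208z + -0.0674 = 0;  Δ = 0.2764;  z = -0.2671 or 0.2467 → z<0 root = -0.2671
x = 0.0119, y = -0.0399

(0.0119, -0.0399, -0.2671)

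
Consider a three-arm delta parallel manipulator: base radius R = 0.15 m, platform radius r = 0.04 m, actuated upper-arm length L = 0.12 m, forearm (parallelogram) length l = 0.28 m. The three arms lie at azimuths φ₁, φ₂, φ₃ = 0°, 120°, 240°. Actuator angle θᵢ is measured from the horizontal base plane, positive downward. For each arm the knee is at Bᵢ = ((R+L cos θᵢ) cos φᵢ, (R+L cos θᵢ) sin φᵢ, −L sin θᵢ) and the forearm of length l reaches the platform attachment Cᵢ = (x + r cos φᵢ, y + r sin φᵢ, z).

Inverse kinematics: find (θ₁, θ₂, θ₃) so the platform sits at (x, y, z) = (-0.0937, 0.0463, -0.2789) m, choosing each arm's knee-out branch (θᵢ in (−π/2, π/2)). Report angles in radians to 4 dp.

rotate P by −φ1: (-0.0937, 0.0463, -0.2789)
  A=0.2037, B=-0.2789, C=(l²−L²−A²−y'²−z²)/(2L)=-0.2393
  γ=atan2(-0.2789,0.2037)=-0.9400;  ψ=arccos(-0.6928)=2.3361;  θ1=γ+ψ≈1.3961
rotate P by −φ2: (0.0869, 0.0580, -0.2789)
  e−x'=0.0231;  (l²−L²−(e−x')²−y'²−z²)/2L = -0.0737
  γ=atan2(-0.2789,0.0231)=-1.4883;  ψ=arccos(-0.2632)=1.8372;  θ2=γ+ψ≈0.3488
arm 3 (φ=240.0°): x'=0.0068, y'=-0.1043
  e−x'=0.1032;  (l²−L²−(e−x')²−y'²−z²)/2L = -0.1472
  γ=atan2(-0.2789,0.1032)=-1.2162;  ψ=arccos(-0.4949)=2.0885;  θ3=γ+ψ≈0.8723

θ₁ = 1.3961, θ₂ = 0.3488, θ₃ = 0.8723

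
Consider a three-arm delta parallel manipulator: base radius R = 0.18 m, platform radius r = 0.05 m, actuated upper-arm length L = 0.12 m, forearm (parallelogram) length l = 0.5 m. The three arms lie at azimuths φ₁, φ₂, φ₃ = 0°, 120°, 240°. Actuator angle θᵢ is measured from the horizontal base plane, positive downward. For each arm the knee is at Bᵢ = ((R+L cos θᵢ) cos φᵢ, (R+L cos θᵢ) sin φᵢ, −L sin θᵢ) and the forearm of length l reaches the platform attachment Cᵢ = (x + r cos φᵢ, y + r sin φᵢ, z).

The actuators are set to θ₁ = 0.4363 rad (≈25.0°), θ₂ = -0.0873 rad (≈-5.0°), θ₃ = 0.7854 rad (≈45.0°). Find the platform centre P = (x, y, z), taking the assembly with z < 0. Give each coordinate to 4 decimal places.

O1 = (0.2388·cos0.0°, 0.2388·sin0.0°, -0.0507) = (0.2388, 0.0000, -0.0507)
arm 2 at φ=120.0°: (R−r)+L cos θ2 = 0.2495;  O2 = (-0.1248, 0.2161, 0.0105)
arm 3 at φ=240.0°: (R−r)+L cos θ3 = 0.2149;  O3 = (-0.1074, -0.1861, -0.0849)
|O₂|²−|O₁|² = 0.0028;  |O₃|²−|O₁|² = -0.0062
linear system: -0.7271x+0.4322y = 0.0028−0.1223z; -0.6924x+-0.3721y = -0.0062−-0.0683z
det = 0.5698;  x = 0.0029+0.0281z,  y = 0.0113+-0.2358z
into |P−O₁|² = l²: 1.0564z² + 0.0828z + -0.1917 = 0;  Δ = 0.8167;  z = -0.4669 or 0.3886 → z<0 root = -0.4669
x = -0.0102, y = 0.1214

(-0.0102, 0.1214, -0.4669)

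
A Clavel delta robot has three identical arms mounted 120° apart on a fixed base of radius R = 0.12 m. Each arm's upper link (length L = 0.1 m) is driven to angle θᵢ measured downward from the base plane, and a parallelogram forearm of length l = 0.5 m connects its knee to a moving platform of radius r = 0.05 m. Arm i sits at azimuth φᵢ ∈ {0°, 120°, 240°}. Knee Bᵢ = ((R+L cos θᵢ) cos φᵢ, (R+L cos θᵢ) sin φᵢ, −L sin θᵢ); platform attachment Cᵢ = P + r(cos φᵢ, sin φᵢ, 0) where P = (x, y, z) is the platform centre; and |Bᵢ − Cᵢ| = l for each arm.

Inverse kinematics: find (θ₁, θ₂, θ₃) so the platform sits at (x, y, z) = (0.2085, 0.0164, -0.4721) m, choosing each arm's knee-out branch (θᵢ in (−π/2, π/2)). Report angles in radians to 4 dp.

rotate P by −φ1: (0.2085, 0.0164, -0.4721)
  A=-0.1385, B=-0.4721, C=(l²−L²−A²−y'²−z²)/(2L)=-0.0116
  γ=atan2(-0.4721,-0.1385)=-1.8562;  ψ=arccos(-0.0237)=1.5945;  θ1=γ+ψ≈-0.2617
rotate P by −φ2: (-0.0900, -0.1888, -0.4721)
  e−x'=0.1600;  (l²−L²−(e−x')²−y'²−z²)/2L = -0.2206
  γ=atan2(-0.4721,0.1600)=-1.2439;  ψ=arccos(-0.4426)=2.0293;  θ2=γ+ψ≈0.7853
φ3=240.0° → target in arm frame (-0.1185, 0.1724)
  e−x'=0.1885;  (l²−L²−(e−x')²−y'²−z²)/2L = -0.2405
  θ3 = atan2(B,A) + arccos(C/0.5083) = 0.8727

θ₁ = -0.2617, θ₂ = 0.7853, θ₃ = 0.8727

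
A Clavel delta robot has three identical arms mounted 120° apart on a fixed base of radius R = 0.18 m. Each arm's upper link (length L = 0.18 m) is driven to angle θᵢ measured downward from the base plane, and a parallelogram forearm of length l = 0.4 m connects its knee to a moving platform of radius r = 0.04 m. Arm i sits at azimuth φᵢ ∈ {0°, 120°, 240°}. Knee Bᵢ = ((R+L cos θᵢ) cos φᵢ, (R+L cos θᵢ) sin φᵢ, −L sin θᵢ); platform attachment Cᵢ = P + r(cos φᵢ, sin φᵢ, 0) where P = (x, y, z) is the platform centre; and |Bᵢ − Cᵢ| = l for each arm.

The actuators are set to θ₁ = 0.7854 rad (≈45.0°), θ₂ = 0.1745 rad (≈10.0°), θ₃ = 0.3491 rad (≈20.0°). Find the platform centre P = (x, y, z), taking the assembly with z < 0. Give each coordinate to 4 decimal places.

O1 = (0.2673·cos0.0°, 0.2673·sin0.0°, -0.1273) = (0.2673, 0.0000, -0.1273)
arm 2 at φ=120.0°: e+L cos θ2 = 0.3173;  O2 = (-0.1586, 0.2748, -0.0313)
O3 = (0.3091·cos240.0°, 0.3091·sin240.0°, -0.0616) = (-0.1546, -0.2677, -0.0616)
eliminate P² terms by subtracting sphere 1 from 2 and 3
plane₁₂: -0.8518x+0.5495y+0.1921z = 0.0140
det = 0.9197;  x = -0.0152+0.1903z,  y = 0.0020+-0.0545z
into |P−O₁|² = l²: 1.0392z² + 0.1468z + -0.0640 = 0;  Δ = 0.2877;  z = -0.3287 or 0.1874 → z<0 root = -0.3287
x = -0.0777, y = 0.0199

(-0.0777, 0.0199, -0.3287)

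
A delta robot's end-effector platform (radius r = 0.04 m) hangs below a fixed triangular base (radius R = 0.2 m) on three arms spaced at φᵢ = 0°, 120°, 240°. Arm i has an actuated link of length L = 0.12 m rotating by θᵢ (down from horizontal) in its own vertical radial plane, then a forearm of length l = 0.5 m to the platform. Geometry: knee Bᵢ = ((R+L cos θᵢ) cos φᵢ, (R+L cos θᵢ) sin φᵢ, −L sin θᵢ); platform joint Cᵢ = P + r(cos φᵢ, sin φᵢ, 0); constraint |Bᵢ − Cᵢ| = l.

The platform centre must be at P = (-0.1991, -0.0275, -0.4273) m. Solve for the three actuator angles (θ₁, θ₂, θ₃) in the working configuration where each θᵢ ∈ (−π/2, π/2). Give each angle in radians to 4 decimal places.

rotate P by −φ1: (-0.1991, -0.0275, -0.4273)
  e−x'=0.3591;  (l²−L²−(e−x')²−y'²−z²)/2L = -0.3196
  γ=atan2(-0.4273,0.3591)=-0.8719;  ψ=arccos(-0.5725)=2.1804;  θ1=γ+ψ≈1.3085
φ2=120.0° → target in arm frame (0.0757, 0.1862)
  A=0.0843, B=-0.4273, C=(l²−L²−A²−y'²−z²)/(2L)=0.0469
  √(A²+B²)=0.4355;  θ2 = -1.3761+1.4629 ≈ 0.0868
rotate P by −φ3: (0.1234, -0.1587, -0.4273)
  A=0.0366, B=-0.4273, C=(l²−L²−A²−y'²−z²)/(2L)=0.1104
  γ=atan2(-0.4273,0.0366)=-1.4853;  ψ=arccos(0.2574)=1.3105;  θ3=γ+ψ≈-0.1748

θ₁ = 1.3085, θ₂ = 0.0868, θ₃ = -0.1748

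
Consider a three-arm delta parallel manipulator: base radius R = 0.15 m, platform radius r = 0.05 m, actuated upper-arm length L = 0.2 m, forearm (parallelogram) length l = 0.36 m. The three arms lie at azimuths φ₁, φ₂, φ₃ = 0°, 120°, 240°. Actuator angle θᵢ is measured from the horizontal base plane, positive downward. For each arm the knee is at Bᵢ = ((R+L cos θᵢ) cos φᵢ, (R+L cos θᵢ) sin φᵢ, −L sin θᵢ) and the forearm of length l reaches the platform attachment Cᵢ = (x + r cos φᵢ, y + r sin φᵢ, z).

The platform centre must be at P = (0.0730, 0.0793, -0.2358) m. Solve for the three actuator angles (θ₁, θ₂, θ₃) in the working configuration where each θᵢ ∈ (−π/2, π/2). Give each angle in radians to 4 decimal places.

θ₁ = -0.1742, θ₂ = 0.0872, θ₃ = 0.7853

arm 1 (φ=0.0°): x'=0.0730, y'=0.0793
  A cos θ + B sin θ = C:  0.0270·cos θ + -0.2358·sin θ = 0.0675
  θ1 = atan2(B,A) + arccos(C/0.2373) = -0.1742
φ2=120.0° → target in arm frame (0.0322, -0.1029)
  A=0.0678, B=-0.2358, C=(l²−L²−A²−y'²−z²)/(2L)=0.0470
  θ2 = atan2(B,A) + arccos(C/0.2454) = 0.0872
arm 3 (φ=240.0°): x'=-0.1052, y'=0.0236
  A cos θ + B sin θ = C:  0.2052·cos θ + -0.2358·sin θ = -0.0216
  θ3 = atan2(B,A) + arccos(C/0.3126) = 0.7853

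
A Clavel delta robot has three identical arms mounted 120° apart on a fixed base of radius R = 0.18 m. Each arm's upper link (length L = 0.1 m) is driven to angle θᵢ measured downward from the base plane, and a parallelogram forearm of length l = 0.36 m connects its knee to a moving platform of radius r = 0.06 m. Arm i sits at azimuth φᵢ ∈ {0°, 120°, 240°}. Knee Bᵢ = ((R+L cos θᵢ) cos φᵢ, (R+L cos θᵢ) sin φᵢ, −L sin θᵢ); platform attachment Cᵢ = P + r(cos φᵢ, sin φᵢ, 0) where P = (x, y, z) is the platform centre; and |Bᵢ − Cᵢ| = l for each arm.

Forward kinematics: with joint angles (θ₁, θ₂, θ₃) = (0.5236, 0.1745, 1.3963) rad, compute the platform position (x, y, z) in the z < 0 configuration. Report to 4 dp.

arm 1 at φ=0.0°: e+L cos θ1 = 0.2066;  centre 1 = (0.2066, 0.0000, -0.0500)
arm 2 at φ=120.0°: e+L cos θ2 = 0.2185;  centre 2 = (-0.1092, 0.1892, -0.0174)
centre 3 = (0.1374·cos240.0°, 0.1374·sin240.0°, -0.0985) = (-0.0687, -0.1190, -0.0985)
subtract pairs → two planes through P
linear system: -0.6317x+0.3784y = 0.0029−0.0653z; -0.5506x+-0.2379y = -0.0166−-0.0970z
det = 0.3586;  x = 0.0156+-0.0590z,  y = 0.0336+-0.2710z
into |P−centre ₁|² = l²: 1.0769z² + 0.1043z + -0.0895 = 0;  Δ = 0.3964;  z = -0.3408 or 0.2439 → z<0 root = -0.3408
x = 0.0358, y = 0.1260

(0.0358, 0.1260, -0.3408)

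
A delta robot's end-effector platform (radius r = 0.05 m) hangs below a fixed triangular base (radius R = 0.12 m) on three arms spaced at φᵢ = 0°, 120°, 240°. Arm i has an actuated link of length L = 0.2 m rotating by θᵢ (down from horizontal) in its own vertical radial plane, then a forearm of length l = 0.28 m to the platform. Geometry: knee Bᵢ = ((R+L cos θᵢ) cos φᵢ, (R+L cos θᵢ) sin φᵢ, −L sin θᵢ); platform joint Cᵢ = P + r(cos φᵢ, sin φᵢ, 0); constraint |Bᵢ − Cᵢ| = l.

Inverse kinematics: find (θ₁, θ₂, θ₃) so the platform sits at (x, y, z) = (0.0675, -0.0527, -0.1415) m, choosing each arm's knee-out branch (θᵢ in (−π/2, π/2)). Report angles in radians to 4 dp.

θ₁ = -0.2614, θ₂ = 0.8729, θ₃ = 0.2617

arm 1 (φ=0.0°): x'=0.0675, y'=-0.0527
  A=0.0025, B=-0.1415, C=(l²−L²−A²−y'²−z²)/(2L)=0.0390
  θ1 = atan2(B,A) + arccos(C/0.1415) = -0.2614
rotate P by −φ2: (-0.0794, -0.0321, -0.1415)
  A cos θ + B sin θ = C:  0.1494·cos θ + -0.1415·sin θ = -0.0124
  √(A²+B²)=0.2058;  θ2 = -0.7583+1.6312 ≈ 0.8729
arm 3 (φ=240.0°): x'=0.0119, y'=0.0848
  A cos θ + B sin θ = C:  0.0581·cos θ + -0.1415·sin θ = 0.0195
  γ=atan2(-0.1415,0.0581)=-1.1811;  ψ=arccos(0.1276)=1.4428;  θ3=γ+ψ≈0.2617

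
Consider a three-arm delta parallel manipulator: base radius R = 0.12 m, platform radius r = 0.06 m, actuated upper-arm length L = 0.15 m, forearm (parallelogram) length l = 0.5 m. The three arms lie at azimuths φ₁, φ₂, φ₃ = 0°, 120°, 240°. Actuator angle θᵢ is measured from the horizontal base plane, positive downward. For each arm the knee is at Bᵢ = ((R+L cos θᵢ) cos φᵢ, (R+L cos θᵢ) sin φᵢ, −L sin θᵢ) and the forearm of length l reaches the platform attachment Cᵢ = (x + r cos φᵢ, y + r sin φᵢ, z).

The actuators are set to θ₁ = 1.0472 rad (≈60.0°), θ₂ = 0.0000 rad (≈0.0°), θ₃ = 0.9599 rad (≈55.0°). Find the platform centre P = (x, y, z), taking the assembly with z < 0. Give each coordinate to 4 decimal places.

S1 = (0.1350·cos0.0°, 0.1350·sin0.0°, -0.1299) = (0.1350, 0.0000, -0.1299)
S2 = (0.2100·cos120.0°, 0.2100·sin120.0°, 0.0000) = (-0.1050, 0.1819, 0.0000)
S3 = (0.1460·cos240.0°, 0.1460·sin240.0°, -0.1229) = (-0.0730, -0.1265, -0.1229)
|S₂|²−|S₁|² = 0.0090;  |S₃|²−|S₁|² = 0.0013
linear system: -0.4800x+0.3637y = 0.0090−0.2598z; -0.4160x+-0.2529y = 0.0013−0.0141z
Cramer: x(z) = -0.0101+0.2597z;  y(z) = 0.0114-0.3716z
quadratic in z: (1.2055)z²+(0.1760)z+(-0.2119)=0, √Δ=1.0261 → z ∈ {-0.4986, 0.3526}; z = -0.4986 (taking z<0)
x = -0.1396, y = 0.1966

(-0.1396, 0.1966, -0.4986)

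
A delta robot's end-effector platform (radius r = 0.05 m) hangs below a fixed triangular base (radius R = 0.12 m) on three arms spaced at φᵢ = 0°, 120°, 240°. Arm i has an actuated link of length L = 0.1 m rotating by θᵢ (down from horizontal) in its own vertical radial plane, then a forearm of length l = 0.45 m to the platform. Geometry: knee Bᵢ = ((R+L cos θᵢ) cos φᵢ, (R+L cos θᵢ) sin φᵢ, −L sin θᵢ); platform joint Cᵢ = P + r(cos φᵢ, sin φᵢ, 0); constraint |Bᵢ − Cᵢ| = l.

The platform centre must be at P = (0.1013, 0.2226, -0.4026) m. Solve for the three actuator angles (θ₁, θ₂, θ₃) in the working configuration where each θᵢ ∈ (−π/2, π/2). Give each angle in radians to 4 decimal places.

θ₁ = 0.1742, θ₂ = -0.0003, θ₃ = 1.3958

φ1=0.0° → target in arm frame (0.1013, 0.2226)
  A cos θ + B sin θ = C:  -0.0313·cos θ + -0.4026·sin θ = -0.1006
  γ=atan2(-0.4026,-0.0313)=-1.6484;  ψ=arccos(-0.2491)=1.8225;  θ1=γ+ψ≈0.1742
φ2=120.0° → target in arm frame (0.1421, -0.1990)
  A cos θ + B sin θ = C:  -0.0721·cos θ + -0.4026·sin θ = -0.0720
  θ2 = atan2(B,A) + arccos(C/0.4090) = -0.0003
arm 3 (φ=240.0°): x'=-0.2434, y'=-0.0236
  A cos θ + B sin θ = C:  0.3134·cos θ + -0.4026·sin θ = -0.3419
  γ=atan2(-0.4026,0.3134)=-0.9093;  ψ=arccos(-0.6701)=2.3051;  θ3=γ+ψ≈1.3958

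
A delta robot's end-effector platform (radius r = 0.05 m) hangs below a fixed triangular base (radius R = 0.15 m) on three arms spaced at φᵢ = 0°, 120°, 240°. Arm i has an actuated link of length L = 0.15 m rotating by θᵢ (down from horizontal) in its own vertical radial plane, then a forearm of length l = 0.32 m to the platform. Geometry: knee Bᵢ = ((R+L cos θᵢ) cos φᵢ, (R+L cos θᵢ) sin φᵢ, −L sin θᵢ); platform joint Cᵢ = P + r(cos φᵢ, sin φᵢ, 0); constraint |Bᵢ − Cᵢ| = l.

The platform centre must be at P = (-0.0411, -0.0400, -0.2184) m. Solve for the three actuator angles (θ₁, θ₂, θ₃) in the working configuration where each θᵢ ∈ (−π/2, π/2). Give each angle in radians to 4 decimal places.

θ₁ = 0.4361, θ₂ = 0.2619, θ₃ = -0.2619

arm 1 (φ=0.0°): x'=-0.0411, y'=-0.0400
  A=0.1411, B=-0.2184, C=(l²−L²−A²−y'²−z²)/(2L)=0.0356
  γ=atan2(-0.2184,0.1411)=-0.9972;  ψ=arccos(0.1371)=1.4333;  θ1=γ+ψ≈0.4361
arm 2 (φ=120.0°): x'=-0.0141, y'=0.0556
  e−x'=0.1141;  (l²−L²−(e−x')²−y'²−z²)/2L = 0.0536
  γ=atan2(-0.2184,0.1141)=-1.0894;  ψ=arccos(0.2177)=1.3513;  θ2=γ+ψ≈0.2619
rotate P by −φ3: (0.0552, -0.0156, -0.2184)
  A cos θ + B sin θ = C:  0.0448·cos θ + -0.2184·sin θ = 0.0998
  θ3 = atan2(B,A) + arccos(C/0.2229) = -0.2619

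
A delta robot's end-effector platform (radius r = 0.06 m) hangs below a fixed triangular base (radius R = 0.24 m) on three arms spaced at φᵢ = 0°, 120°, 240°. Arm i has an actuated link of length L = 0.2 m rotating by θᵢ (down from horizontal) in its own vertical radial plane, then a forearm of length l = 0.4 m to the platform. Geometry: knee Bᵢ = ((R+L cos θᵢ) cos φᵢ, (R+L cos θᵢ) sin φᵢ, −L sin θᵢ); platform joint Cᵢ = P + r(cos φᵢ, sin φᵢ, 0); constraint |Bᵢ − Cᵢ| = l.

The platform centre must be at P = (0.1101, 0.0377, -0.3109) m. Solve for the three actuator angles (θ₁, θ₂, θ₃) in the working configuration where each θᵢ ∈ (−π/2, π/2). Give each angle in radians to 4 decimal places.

rotate P by −φ1: (0.1101, 0.0377, -0.3109)
  e−x'=0.0699;  (l²−L²−(e−x')²−y'²−z²)/2L = 0.0426
  γ=atan2(-0.3109,0.0699)=-1.3496;  ψ=arccos(0.1336)=1.4368;  θ1=γ+ψ≈0.0871
φ2=120.0° → target in arm frame (-0.0224, -0.1142)
  A cos θ + B sin θ = C:  0.2024·cos θ + -0.3109·sin θ = -0.0767
  θ2 = atan2(B,A) + arccos(C/0.3710) = 0.7852
arm 3 (φ=240.0°): x'=-0.0877, y'=0.0765
  A cos θ + B sin θ = C:  0.2677·cos θ + -0.3109·sin θ = -0.1354
  √(A²+B²)=0.4103;  θ3 = -0.8599+1.9072 ≈ 1.0473

θ₁ = 0.0871, θ₂ = 0.7852, θ₃ = 1.0473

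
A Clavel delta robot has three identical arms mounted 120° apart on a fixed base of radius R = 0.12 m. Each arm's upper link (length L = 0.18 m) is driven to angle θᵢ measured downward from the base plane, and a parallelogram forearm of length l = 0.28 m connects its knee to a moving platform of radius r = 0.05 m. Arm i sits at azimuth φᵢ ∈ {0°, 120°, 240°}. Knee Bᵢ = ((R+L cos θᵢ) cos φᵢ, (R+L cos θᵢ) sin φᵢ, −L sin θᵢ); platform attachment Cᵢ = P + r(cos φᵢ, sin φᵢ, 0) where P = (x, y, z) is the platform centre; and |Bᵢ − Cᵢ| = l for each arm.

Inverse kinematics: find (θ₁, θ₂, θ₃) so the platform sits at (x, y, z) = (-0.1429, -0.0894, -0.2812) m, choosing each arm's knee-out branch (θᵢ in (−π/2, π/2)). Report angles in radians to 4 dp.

θ₁ = 1.3963, θ₂ = 0.9597, θ₃ = 0.1746

arm 1 (φ=0.0°): x'=-0.1429, y'=-0.0894
  A=0.2129, B=-0.2812, C=(l²−L²−A²−y'²−z²)/(2L)=-0.2400
  θ1 = atan2(B,A) + arccos(C/0.3527) = 1.3963
rotate P by −φ2: (-0.0060, 0.1685, -0.2812)
  A cos θ + B sin θ = C:  0.0760·cos θ + -0.2812·sin θ = -0.1867
  √(A²+B²)=0.2913;  θ2 = -1.3069+2.2667 ≈ 0.9597
arm 3 (φ=240.0°): x'=0.1489, y'=-0.0791
  A=-0.0789, B=-0.2812, C=(l²−L²−A²−y'²−z²)/(2L)=-0.1265
  θ3 = atan2(B,A) + arccos(C/0.2921) = 0.1746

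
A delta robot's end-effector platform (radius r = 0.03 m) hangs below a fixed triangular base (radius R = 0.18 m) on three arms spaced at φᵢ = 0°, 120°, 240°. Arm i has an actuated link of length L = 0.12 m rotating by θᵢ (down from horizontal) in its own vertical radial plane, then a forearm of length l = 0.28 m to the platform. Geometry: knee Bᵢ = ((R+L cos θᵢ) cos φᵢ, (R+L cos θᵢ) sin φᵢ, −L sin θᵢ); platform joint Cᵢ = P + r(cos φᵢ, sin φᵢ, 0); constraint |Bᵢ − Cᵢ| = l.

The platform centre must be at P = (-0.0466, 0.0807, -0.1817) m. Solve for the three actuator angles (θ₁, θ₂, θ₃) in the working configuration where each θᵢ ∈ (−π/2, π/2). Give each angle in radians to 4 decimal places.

θ₁ = 1.0473, θ₂ = -0.3499, θ₃ = 1.0472

rotate P by −φ1: (-0.0466, 0.0807, -0.1817)
  A=0.1966, B=-0.1817, C=(l²−L²−A²−y'²−z²)/(2L)=-0.0591
  γ=atan2(-0.1817,0.1966)=-0.7460;  ψ=arccos(-0.2207)=1.7933;  θ1=γ+ψ≈1.0473
φ2=120.0° → target in arm frame (0.0932, 0.0000)
  A=0.0568, B=-0.1817, C=(l²−L²−A²−y'²−z²)/(2L)=0.1157
  θ2 = atan2(B,A) + arccos(C/0.1904) = -0.3499
φ3=240.0° → target in arm frame (-0.0466, -0.0807)
  A=0.1966, B=-0.1817, C=(l²−L²−A²−y'²−z²)/(2L)=-0.0591
  θ3 = atan2(B,A) + arccos(C/0.2677) = 1.0472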